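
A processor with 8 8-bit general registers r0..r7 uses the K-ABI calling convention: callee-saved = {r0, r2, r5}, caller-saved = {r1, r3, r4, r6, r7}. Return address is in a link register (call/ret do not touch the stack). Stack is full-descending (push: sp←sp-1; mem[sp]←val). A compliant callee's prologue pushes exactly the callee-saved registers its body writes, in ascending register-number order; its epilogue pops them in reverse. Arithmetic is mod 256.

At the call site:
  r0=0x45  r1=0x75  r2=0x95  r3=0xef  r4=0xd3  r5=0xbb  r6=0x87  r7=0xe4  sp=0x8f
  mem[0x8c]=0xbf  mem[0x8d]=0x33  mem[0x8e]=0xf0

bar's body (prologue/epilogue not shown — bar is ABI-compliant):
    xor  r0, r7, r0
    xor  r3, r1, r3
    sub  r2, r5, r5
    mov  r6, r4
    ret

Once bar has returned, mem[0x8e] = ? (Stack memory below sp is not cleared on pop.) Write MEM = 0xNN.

MEM = 0x45

prologue: push r0 → mem[0x8e]=0x45, sp=0x8e
prologue: push r2 → mem[0x8d]=0x95, sp=0x8d
body[0] xor  r0, r7, r0 → r0=0xa1
body[1] xor  r3, r1, r3 → r3=0x9a
body[2] sub  r2, r5, r5 → r2=0x00
body[3] mov  r6, r4 → r6=0xd3
epilogue: pop r2=0x95, sp=0x8e
epilogue: pop r0=0x45, sp=0x8f
prologue pushed ['r0', 'r2'] at ['0x8e', '0x8d']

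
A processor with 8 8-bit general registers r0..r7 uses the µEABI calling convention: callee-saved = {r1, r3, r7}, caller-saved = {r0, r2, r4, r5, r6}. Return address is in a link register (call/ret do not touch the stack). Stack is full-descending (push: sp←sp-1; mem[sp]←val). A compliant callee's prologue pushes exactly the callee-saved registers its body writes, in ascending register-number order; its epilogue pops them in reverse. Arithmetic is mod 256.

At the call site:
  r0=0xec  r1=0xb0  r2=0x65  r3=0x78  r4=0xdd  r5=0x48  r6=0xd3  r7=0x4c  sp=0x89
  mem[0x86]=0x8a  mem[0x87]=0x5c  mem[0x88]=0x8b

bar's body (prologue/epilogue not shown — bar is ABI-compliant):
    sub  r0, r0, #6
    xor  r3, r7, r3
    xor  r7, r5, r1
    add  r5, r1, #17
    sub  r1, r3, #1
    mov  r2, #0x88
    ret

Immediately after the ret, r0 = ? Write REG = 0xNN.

prologue: push r1 -> mem[0x88]=0xb0, sp=0x88
prologue: push r3 -> mem[0x87]=0x78, sp=0x87
prologue: push r7 -> mem[0x86]=0x4c, sp=0x86
body[0] sub  r0, r0, #6 -> r0=0xe6
body[1] xor  r3, r7, r3 -> r3=0x34
body[2] xor  r7, r5, r1 -> r7=0xf8
body[3] add  r5, r1, #17 -> r5=0xc1
body[4] sub  r1, r3, #1 -> r1=0x33
body[5] mov  r2, #0x88 -> r2=0x88
epilogue: pop r7=0x4c, sp=0x87
epilogue: pop r3=0x78, sp=0x88
epilogue: pop r1=0xb0, sp=0x89
r0 is caller-saved -> body value

REG = 0xe6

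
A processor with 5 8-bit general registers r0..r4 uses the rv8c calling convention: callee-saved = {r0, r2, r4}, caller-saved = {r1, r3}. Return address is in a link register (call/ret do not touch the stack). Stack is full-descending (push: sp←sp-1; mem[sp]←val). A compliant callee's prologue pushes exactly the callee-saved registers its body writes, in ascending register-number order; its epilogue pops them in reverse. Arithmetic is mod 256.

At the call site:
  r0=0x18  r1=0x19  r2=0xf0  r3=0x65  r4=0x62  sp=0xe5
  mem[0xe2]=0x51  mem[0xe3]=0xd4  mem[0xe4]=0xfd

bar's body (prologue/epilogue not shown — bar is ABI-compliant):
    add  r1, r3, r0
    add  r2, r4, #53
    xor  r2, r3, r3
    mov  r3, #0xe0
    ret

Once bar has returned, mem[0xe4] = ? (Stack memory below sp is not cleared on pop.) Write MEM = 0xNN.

MEM = 0xf0

prologue: push r2 → mem[0xe4]=0xf0, sp=0xe4
body[0] add  r1, r3, r0 → r1=0x7d
body[1] add  r2, r4, #53 → r2=0x97
body[2] xor  r2, r3, r3 → r2=0x00
body[3] mov  r3, #0xe0 → r3=0xe0
epilogue: pop r2=0xf0, sp=0xe5
prologue pushed ['r2'] at ['0xe4']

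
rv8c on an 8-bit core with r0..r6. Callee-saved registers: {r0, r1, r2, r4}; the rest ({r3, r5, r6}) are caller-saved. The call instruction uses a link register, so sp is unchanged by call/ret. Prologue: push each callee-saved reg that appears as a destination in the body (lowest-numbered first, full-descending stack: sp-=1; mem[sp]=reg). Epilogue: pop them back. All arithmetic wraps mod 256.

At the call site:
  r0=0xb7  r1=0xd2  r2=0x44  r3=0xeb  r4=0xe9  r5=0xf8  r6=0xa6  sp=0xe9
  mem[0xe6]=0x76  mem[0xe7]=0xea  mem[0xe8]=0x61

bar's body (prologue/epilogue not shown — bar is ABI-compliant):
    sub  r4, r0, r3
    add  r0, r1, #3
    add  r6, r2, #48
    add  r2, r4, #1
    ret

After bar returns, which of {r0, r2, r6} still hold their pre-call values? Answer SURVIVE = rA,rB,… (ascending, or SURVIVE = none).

prologue: push r0 → mem[0xe8]=0xb7, sp=0xe8
prologue: push r2 → mem[0xe7]=0x44, sp=0xe7
prologue: push r4 → mem[0xe6]=0xe9, sp=0xe6
body[0] sub  r4, r0, r3 → r4=0xcc
body[1] add  r0, r1, #3 → r0=0xd5
body[2] add  r6, r2, #48 → r6=0x74
body[3] add  r2, r4, #1 → r2=0xcd
epilogue: pop r4=0xe9, sp=0xe7
epilogue: pop r2=0x44, sp=0xe8
epilogue: pop r0=0xb7, sp=0xe9
r0: callee-saved, written=True
r2: callee-saved, written=True
r6: caller-saved, written=True

SURVIVE = r0,r2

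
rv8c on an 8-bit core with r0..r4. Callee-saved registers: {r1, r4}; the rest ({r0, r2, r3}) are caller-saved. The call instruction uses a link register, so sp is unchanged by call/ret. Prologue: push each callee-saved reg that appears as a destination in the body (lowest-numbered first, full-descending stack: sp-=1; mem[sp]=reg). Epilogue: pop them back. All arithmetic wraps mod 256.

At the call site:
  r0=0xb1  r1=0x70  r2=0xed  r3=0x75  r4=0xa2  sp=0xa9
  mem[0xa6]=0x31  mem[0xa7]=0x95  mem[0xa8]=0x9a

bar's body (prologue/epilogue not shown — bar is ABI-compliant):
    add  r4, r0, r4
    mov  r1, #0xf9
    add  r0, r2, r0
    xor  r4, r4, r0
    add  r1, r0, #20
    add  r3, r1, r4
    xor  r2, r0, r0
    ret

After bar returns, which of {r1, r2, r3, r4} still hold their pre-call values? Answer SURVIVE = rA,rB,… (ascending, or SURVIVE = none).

SURVIVE = r1,r4

prologue: push r1 -> mem[0xa8]=0x70, sp=0xa8
prologue: push r4 -> mem[0xa7]=0xa2, sp=0xa7
body[0] add  r4, r0, r4 -> r4=0x53
body[1] mov  r1, #0xf9 -> r1=0xf9
body[2] add  r0, r2, r0 -> r0=0x9e
body[3] xor  r4, r4, r0 -> r4=0xcd
body[4] add  r1, r0, #20 -> r1=0xb2
body[5] add  r3, r1, r4 -> r3=0x7f
body[6] xor  r2, r0, r0 -> r2=0x00
epilogue: pop r4=0xa2, sp=0xa8
epilogue: pop r1=0x70, sp=0xa9
r1: callee-saved, written=True
r2: caller-saved, written=True
r3: caller-saved, written=True
r4: callee-saved, written=True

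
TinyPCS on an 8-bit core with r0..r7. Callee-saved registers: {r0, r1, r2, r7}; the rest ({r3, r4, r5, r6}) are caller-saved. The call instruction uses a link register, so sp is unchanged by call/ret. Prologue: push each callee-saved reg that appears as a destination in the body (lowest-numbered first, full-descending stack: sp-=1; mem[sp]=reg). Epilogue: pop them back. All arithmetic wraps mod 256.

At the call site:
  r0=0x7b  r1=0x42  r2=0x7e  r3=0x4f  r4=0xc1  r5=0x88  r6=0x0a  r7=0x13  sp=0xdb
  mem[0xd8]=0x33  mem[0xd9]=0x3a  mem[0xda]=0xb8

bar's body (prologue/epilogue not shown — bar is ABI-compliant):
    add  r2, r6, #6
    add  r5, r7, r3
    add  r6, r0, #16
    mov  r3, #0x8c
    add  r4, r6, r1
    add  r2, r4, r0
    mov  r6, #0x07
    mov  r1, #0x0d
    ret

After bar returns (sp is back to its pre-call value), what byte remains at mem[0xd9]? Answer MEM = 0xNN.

prologue: push r1 -> mem[0xda]=0x42, sp=0xda
prologue: push r2 -> mem[0xd9]=0x7e, sp=0xd9
body[0] add  r2, r6, #6 -> r2=0x10
body[1] add  r5, r7, r3 -> r5=0x62
body[2] add  r6, r0, #16 -> r6=0x8b
body[3] mov  r3, #0x8c -> r3=0x8c
body[4] add  r4, r6, r1 -> r4=0xcd
body[5] add  r2, r4, r0 -> r2=0x48
body[6] mov  r6, #0x07 -> r6=0x07
body[7] mov  r1, #0x0d -> r1=0x0d
epilogue: pop r2=0x7e, sp=0xda
epilogue: pop r1=0x42, sp=0xdb
prologue pushed ['r1', 'r2'] at ['0xda', '0xd9']

MEM = 0x7e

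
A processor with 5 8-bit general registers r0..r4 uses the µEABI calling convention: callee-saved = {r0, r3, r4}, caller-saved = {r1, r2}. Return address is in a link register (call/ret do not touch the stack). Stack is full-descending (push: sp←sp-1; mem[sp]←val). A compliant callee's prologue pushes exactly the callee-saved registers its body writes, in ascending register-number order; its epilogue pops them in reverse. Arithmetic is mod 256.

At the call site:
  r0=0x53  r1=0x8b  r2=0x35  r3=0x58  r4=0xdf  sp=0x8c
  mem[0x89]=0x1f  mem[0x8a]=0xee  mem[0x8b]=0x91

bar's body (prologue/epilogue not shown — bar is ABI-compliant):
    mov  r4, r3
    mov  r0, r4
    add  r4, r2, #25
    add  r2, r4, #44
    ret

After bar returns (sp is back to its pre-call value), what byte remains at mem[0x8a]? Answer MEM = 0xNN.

prologue: push r0 -> mem[0x8b]=0x53, sp=0x8b
prologue: push r4 -> mem[0x8a]=0xdf, sp=0x8a
body[0] mov  r4, r3 -> r4=0x58
body[1] mov  r0, r4 -> r0=0x58
body[2] add  r4, r2, #25 -> r4=0x4e
body[3] add  r2, r4, #44 -> r2=0x7a
epilogue: pop r4=0xdf, sp=0x8b
epilogue: pop r0=0x53, sp=0x8c
prologue pushed ['r0', 'r4'] at ['0x8b', '0x8a']

MEM = 0xdf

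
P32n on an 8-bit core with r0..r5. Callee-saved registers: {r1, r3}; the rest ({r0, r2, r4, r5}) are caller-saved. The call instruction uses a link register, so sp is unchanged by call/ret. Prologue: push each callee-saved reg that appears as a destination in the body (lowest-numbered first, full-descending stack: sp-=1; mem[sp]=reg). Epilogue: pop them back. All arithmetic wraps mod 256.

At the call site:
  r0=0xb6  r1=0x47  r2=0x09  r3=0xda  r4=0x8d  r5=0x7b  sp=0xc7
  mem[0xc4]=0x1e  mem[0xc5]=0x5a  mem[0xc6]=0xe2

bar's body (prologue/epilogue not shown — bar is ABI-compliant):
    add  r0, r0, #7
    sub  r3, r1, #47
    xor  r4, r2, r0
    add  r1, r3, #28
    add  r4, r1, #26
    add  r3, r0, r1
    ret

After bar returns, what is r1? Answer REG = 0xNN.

REG = 0x47

prologue: push r1 -> mem[0xc6]=0x47, sp=0xc6
prologue: push r3 -> mem[0xc5]=0xda, sp=0xc5
body[0] add  r0, r0, #7 -> r0=0xbd
body[1] sub  r3, r1, #47 -> r3=0x18
body[2] xor  r4, r2, r0 -> r4=0xb4
body[3] add  r1, r3, #28 -> r1=0x34
body[4] add  r4, r1, #26 -> r4=0x4e
body[5] add  r3, r0, r1 -> r3=0xf1
epilogue: pop r3=0xda, sp=0xc6
epilogue: pop r1=0x47, sp=0xc7
r1 is callee-saved -> restored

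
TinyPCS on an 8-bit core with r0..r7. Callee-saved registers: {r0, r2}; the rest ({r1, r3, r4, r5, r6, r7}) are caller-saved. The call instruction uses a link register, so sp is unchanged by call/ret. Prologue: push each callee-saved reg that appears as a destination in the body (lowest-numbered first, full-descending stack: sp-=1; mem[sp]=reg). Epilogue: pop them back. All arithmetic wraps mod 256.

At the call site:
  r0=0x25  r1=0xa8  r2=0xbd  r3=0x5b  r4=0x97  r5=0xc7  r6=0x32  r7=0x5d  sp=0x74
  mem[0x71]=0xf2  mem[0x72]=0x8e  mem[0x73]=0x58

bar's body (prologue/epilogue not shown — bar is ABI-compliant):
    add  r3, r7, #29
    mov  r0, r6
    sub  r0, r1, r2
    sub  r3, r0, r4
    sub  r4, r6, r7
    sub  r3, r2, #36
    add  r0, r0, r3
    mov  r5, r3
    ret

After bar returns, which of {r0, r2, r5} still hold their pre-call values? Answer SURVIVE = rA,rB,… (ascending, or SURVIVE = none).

SURVIVE = r0,r2

prologue: push r0 → mem[0x73]=0x25, sp=0x73
body[0] add  r3, r7, #29 → r3=0x7a
body[1] mov  r0, r6 → r0=0x32
body[2] sub  r0, r1, r2 → r0=0xeb
body[3] sub  r3, r0, r4 → r3=0x54
body[4] sub  r4, r6, r7 → r4=0xd5
body[5] sub  r3, r2, #36 → r3=0x99
body[6] add  r0, r0, r3 → r0=0x84
body[7] mov  r5, r3 → r5=0x99
epilogue: pop r0=0x25, sp=0x74
r0: callee-saved, written=True
r2: callee-saved, written=False
r5: caller-saved, written=True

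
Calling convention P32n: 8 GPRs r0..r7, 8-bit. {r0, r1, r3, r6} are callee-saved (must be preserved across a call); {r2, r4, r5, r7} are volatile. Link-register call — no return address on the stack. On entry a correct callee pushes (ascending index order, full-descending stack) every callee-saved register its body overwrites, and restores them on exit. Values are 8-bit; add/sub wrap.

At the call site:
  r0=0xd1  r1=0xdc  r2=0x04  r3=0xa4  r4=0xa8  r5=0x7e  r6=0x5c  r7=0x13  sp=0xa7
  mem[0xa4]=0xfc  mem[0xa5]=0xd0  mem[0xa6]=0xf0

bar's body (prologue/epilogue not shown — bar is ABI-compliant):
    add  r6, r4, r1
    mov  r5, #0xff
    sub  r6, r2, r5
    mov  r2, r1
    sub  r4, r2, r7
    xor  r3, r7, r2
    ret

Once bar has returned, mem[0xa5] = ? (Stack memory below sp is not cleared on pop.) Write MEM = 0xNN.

prologue: push r3 → mem[0xa6]=0xa4, sp=0xa6
prologue: push r6 → mem[0xa5]=0x5c, sp=0xa5
body[0] add  r6, r4, r1 → r6=0x84
body[1] mov  r5, #0xff → r5=0xff
body[2] sub  r6, r2, r5 → r6=0x05
body[3] mov  r2, r1 → r2=0xdc
body[4] sub  r4, r2, r7 → r4=0xc9
body[5] xor  r3, r7, r2 → r3=0xcf
epilogue: pop r6=0x5c, sp=0xa6
epilogue: pop r3=0xa4, sp=0xa7
prologue pushed ['r3', 'r6'] at ['0xa6', '0xa5']

MEM = 0x5c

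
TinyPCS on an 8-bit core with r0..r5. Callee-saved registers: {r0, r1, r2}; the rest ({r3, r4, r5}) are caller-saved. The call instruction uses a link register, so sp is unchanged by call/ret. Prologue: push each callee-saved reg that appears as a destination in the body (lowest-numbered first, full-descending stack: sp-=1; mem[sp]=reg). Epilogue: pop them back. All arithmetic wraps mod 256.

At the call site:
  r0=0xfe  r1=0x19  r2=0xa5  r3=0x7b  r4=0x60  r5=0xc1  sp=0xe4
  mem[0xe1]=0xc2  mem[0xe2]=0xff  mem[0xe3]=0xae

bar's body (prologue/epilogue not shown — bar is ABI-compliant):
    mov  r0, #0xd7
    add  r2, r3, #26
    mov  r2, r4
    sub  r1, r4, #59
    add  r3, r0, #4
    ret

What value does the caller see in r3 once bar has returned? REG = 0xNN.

REG = 0xdb

prologue: push r0 → mem[0xe3]=0xfe, sp=0xe3
prologue: push r1 → mem[0xe2]=0x19, sp=0xe2
prologue: push r2 → mem[0xe1]=0xa5, sp=0xe1
body[0] mov  r0, #0xd7 → r0=0xd7
body[1] add  r2, r3, #26 → r2=0x95
body[2] mov  r2, r4 → r2=0x60
body[3] sub  r1, r4, #59 → r1=0x25
body[4] add  r3, r0, #4 → r3=0xdb
epilogue: pop r2=0xa5, sp=0xe2
epilogue: pop r1=0x19, sp=0xe3
epilogue: pop r0=0xfe, sp=0xe4
r3 is caller-saved → body value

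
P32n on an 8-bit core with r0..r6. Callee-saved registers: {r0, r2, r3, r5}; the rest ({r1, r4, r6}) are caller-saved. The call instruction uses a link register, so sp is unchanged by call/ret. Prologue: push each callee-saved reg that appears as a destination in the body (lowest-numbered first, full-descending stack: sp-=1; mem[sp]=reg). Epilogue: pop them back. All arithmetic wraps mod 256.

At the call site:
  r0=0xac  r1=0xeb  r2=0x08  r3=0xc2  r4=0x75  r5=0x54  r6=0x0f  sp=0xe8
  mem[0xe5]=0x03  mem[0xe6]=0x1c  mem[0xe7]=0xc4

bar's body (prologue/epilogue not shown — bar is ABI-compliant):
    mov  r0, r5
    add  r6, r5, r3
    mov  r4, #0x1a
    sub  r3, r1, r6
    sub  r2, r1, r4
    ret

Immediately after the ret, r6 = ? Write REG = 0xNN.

REG = 0x16

prologue: push r0 -> mem[0xe7]=0xac, sp=0xe7
prologue: push r2 -> mem[0xe6]=0x08, sp=0xe6
prologue: push r3 -> mem[0xe5]=0xc2, sp=0xe5
body[0] mov  r0, r5 -> r0=0x54
body[1] add  r6, r5, r3 -> r6=0x16
body[2] mov  r4, #0x1a -> r4=0x1a
body[3] sub  r3, r1, r6 -> r3=0xd5
body[4] sub  r2, r1, r4 -> r2=0xd1
epilogue: pop r3=0xc2, sp=0xe6
epilogue: pop r2=0x08, sp=0xe7
epilogue: pop r0=0xac, sp=0xe8
r6 is caller-saved -> body value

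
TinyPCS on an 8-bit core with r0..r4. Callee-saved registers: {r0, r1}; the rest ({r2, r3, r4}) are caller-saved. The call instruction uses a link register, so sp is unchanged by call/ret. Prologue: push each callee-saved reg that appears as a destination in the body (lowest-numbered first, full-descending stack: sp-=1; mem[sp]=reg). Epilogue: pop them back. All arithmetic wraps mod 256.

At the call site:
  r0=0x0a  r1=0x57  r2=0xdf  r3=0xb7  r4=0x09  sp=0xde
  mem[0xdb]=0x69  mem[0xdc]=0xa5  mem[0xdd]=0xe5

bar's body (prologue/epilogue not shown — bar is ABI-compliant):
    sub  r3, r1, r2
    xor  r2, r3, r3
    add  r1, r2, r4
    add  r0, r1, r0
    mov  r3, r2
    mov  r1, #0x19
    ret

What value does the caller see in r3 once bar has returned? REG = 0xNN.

prologue: push r0 -> mem[0xdd]=0x0a, sp=0xdd
prologue: push r1 -> mem[0xdc]=0x57, sp=0xdc
body[0] sub  r3, r1, r2 -> r3=0x78
body[1] xor  r2, r3, r3 -> r2=0x00
body[2] add  r1, r2, r4 -> r1=0x09
body[3] add  r0, r1, r0 -> r0=0x13
body[4] mov  r3, r2 -> r3=0x00
body[5] mov  r1, #0x19 -> r1=0x19
epilogue: pop r1=0x57, sp=0xdd
epilogue: pop r0=0x0a, sp=0xde
r3 is caller-saved -> body value

REG = 0x00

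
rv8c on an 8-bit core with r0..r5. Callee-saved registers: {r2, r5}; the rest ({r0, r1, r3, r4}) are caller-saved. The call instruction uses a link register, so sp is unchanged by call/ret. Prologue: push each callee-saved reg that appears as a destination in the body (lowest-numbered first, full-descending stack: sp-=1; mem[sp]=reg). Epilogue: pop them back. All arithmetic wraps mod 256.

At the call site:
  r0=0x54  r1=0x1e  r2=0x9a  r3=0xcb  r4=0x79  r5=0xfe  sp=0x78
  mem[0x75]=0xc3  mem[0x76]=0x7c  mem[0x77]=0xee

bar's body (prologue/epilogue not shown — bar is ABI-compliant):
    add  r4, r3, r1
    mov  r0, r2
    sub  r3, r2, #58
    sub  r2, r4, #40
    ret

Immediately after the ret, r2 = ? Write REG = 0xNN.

prologue: push r2 → mem[0x77]=0x9a, sp=0x77
body[0] add  r4, r3, r1 → r4=0xe9
body[1] mov  r0, r2 → r0=0x9a
body[2] sub  r3, r2, #58 → r3=0x60
body[3] sub  r2, r4, #40 → r2=0xc1
epilogue: pop r2=0x9a, sp=0x78
r2 is callee-saved → restored

REG = 0x9a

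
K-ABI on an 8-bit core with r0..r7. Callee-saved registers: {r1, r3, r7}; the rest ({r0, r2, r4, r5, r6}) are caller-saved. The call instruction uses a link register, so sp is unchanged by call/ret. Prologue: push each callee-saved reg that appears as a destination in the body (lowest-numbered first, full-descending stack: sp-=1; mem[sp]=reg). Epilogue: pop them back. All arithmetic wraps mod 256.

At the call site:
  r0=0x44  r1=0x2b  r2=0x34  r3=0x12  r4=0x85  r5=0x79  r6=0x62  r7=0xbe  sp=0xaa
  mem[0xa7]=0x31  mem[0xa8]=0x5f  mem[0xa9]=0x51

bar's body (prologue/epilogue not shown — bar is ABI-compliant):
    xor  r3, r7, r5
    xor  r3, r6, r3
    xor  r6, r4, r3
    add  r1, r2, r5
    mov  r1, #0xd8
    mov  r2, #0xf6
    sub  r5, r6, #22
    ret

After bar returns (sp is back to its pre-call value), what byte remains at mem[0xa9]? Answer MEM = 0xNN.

prologue: push r1 → mem[0xa9]=0x2b, sp=0xa9
prologue: push r3 → mem[0xa8]=0x12, sp=0xa8
body[0] xor  r3, r7, r5 → r3=0xc7
body[1] xor  r3, r6, r3 → r3=0xa5
body[2] xor  r6, r4, r3 → r6=0x20
body[3] add  r1, r2, r5 → r1=0xad
body[4] mov  r1, #0xd8 → r1=0xd8
body[5] mov  r2, #0xf6 → r2=0xf6
body[6] sub  r5, r6, #22 → r5=0x0a
epilogue: pop r3=0x12, sp=0xa9
epilogue: pop r1=0x2b, sp=0xaa
prologue pushed ['r1', 'r3'] at ['0xa9', '0xa8']

MEM = 0x2b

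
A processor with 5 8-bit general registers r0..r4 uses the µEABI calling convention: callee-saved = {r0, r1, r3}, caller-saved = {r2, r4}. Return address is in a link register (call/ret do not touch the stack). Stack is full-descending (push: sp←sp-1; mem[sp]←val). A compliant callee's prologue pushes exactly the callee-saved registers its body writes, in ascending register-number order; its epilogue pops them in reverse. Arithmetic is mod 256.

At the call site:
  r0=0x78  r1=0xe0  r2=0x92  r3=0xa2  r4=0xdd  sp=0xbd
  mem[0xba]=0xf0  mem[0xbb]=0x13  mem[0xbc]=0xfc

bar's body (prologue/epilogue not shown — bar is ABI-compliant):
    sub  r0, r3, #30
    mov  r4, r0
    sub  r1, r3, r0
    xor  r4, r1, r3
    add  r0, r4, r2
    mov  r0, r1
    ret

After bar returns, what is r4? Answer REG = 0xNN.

prologue: push r0 -> mem[0xbc]=0x78, sp=0xbc
prologue: push r1 -> mem[0xbb]=0xe0, sp=0xbb
body[0] sub  r0, r3, #30 -> r0=0x84
body[1] mov  r4, r0 -> r4=0x84
body[2] sub  r1, r3, r0 -> r1=0x1e
body[3] xor  r4, r1, r3 -> r4=0xbc
body[4] add  r0, r4, r2 -> r0=0x4e
body[5] mov  r0, r1 -> r0=0x1e
epilogue: pop r1=0xe0, sp=0xbc
epilogue: pop r0=0x78, sp=0xbd
r4 is caller-saved -> body value

REG = 0xbc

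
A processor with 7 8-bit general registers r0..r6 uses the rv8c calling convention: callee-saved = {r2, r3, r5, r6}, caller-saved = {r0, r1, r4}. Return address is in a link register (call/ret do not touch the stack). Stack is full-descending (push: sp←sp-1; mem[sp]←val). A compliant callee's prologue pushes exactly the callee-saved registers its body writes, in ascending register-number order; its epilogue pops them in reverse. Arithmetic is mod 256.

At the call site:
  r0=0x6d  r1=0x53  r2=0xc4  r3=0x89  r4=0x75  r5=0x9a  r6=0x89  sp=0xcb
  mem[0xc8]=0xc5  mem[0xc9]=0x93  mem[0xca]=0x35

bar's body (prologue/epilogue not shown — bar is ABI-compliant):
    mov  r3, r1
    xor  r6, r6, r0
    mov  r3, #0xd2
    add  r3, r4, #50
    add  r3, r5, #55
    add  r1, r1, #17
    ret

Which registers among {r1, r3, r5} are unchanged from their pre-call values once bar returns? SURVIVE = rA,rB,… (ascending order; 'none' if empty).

SURVIVE = r3,r5

prologue: push r3 -> mem[0xca]=0x89, sp=0xca
prologue: push r6 -> mem[0xc9]=0x89, sp=0xc9
body[0] mov  r3, r1 -> r3=0x53
body[1] xor  r6, r6, r0 -> r6=0xe4
body[2] mov  r3, #0xd2 -> r3=0xd2
body[3] add  r3, r4, #50 -> r3=0xa7
body[4] add  r3, r5, #55 -> r3=0xd1
body[5] add  r1, r1, #17 -> r1=0x64
epilogue: pop r6=0x89, sp=0xca
epilogue: pop r3=0x89, sp=0xcb
r1: caller-saved, written=True
r3: callee-saved, written=True
r5: callee-saved, written=False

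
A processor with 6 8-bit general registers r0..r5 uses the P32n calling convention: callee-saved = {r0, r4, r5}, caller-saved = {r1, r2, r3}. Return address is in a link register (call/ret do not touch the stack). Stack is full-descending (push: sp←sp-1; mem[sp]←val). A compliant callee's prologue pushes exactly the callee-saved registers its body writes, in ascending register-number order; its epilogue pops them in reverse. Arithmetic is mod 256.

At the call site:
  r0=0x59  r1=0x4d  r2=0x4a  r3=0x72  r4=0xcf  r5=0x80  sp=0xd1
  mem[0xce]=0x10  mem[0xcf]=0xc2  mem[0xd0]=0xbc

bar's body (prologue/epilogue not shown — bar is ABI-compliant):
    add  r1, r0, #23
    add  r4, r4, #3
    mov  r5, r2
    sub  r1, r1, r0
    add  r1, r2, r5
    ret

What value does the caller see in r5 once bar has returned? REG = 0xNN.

prologue: push r4 → mem[0xd0]=0xcf, sp=0xd0
prologue: push r5 → mem[0xcf]=0x80, sp=0xcf
body[0] add  r1, r0, #23 → r1=0x70
body[1] add  r4, r4, #3 → r4=0xd2
body[2] mov  r5, r2 → r5=0x4a
body[3] sub  r1, r1, r0 → r1=0x17
body[4] add  r1, r2, r5 → r1=0x94
epilogue: pop r5=0x80, sp=0xd0
epilogue: pop r4=0xcf, sp=0xd1
r5 is callee-saved → restored

REG = 0x80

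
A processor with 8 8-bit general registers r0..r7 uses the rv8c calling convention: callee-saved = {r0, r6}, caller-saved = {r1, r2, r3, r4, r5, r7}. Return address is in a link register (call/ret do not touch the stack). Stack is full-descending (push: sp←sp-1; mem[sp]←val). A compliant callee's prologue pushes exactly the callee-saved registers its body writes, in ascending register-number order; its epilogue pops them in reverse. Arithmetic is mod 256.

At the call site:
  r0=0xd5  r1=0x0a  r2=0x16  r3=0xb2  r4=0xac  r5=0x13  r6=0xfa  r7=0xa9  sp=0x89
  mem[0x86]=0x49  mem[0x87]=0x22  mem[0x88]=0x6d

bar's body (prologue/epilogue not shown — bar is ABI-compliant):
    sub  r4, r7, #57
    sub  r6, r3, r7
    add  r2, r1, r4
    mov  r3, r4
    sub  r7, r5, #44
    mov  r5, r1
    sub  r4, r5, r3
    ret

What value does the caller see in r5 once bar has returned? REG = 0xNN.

REG = 0x0a

prologue: push r6 → mem[0x88]=0xfa, sp=0x88
body[0] sub  r4, r7, #57 → r4=0x70
body[1] sub  r6, r3, r7 → r6=0x09
body[2] add  r2, r1, r4 → r2=0x7a
body[3] mov  r3, r4 → r3=0x70
body[4] sub  r7, r5, #44 → r7=0xe7
body[5] mov  r5, r1 → r5=0x0a
body[6] sub  r4, r5, r3 → r4=0x9a
epilogue: pop r6=0xfa, sp=0x89
r5 is caller-saved → body value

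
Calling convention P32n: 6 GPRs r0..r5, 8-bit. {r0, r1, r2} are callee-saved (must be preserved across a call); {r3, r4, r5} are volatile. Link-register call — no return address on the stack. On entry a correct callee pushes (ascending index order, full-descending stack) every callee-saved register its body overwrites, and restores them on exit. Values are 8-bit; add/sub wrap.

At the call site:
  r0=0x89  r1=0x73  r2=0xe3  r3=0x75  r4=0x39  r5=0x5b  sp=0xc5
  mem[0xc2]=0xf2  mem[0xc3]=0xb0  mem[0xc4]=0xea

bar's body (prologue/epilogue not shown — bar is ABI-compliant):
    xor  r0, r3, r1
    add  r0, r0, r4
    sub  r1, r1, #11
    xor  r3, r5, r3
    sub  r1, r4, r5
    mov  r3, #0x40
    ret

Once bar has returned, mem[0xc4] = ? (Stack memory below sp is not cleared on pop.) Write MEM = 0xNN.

prologue: push r0 -> mem[0xc4]=0x89, sp=0xc4
prologue: push r1 -> mem[0xc3]=0x73, sp=0xc3
body[0] xor  r0, r3, r1 -> r0=0x06
body[1] add  r0, r0, r4 -> r0=0x3f
body[2] sub  r1, r1, #11 -> r1=0x68
body[3] xor  r3, r5, r3 -> r3=0x2e
body[4] sub  r1, r4, r5 -> r1=0xde
body[5] mov  r3, #0x40 -> r3=0x40
epilogue: pop r1=0x73, sp=0xc4
epilogue: pop r0=0x89, sp=0xc5
prologue pushed ['r0', 'r1'] at ['0xc4', '0xc3']

MEM = 0x89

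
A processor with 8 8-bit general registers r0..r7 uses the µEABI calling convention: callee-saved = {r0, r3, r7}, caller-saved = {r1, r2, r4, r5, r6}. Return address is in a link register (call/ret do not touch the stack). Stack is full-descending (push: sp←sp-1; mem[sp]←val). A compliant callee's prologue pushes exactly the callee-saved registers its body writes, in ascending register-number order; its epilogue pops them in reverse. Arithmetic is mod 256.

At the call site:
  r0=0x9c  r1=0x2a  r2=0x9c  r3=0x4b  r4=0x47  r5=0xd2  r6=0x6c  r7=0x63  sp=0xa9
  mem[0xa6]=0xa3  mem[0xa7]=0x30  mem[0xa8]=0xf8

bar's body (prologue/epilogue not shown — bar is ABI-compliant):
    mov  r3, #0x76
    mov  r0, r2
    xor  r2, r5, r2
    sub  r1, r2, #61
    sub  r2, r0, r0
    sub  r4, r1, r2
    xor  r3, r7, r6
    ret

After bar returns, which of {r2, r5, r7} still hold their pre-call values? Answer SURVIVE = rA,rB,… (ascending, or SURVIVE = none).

SURVIVE = r5,r7

prologue: push r0 → mem[0xa8]=0x9c, sp=0xa8
prologue: push r3 → mem[0xa7]=0x4b, sp=0xa7
body[0] mov  r3, #0x76 → r3=0x76
body[1] mov  r0, r2 → r0=0x9c
body[2] xor  r2, r5, r2 → r2=0x4e
body[3] sub  r1, r2, #61 → r1=0x11
body[4] sub  r2, r0, r0 → r2=0x00
body[5] sub  r4, r1, r2 → r4=0x11
body[6] xor  r3, r7, r6 → r3=0x0f
epilogue: pop r3=0x4b, sp=0xa8
epilogue: pop r0=0x9c, sp=0xa9
r2: caller-saved, written=True
r5: caller-saved, written=False
r7: callee-saved, written=False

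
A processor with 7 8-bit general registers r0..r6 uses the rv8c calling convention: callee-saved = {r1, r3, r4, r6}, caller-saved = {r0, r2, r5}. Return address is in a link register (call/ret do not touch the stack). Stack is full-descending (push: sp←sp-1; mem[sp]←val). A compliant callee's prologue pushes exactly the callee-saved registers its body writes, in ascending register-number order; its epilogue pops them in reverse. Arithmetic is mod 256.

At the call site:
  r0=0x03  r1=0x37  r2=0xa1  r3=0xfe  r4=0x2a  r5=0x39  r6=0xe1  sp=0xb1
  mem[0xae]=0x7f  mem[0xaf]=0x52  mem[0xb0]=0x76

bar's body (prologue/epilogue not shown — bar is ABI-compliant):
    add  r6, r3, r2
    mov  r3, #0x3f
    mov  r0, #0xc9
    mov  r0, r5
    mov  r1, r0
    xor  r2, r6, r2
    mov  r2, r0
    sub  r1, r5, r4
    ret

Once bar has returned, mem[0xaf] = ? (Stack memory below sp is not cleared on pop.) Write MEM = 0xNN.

prologue: push r1 → mem[0xb0]=0x37, sp=0xb0
prologue: push r3 → mem[0xaf]=0xfe, sp=0xaf
prologue: push r6 → mem[0xae]=0xe1, sp=0xae
body[0] add  r6, r3, r2 → r6=0x9f
body[1] mov  r3, #0x3f → r3=0x3f
body[2] mov  r0, #0xc9 → r0=0xc9
body[3] mov  r0, r5 → r0=0x39
body[4] mov  r1, r0 → r1=0x39
body[5] xor  r2, r6, r2 → r2=0x3e
body[6] mov  r2, r0 → r2=0x39
body[7] sub  r1, r5, r4 → r1=0x0f
epilogue: pop r6=0xe1, sp=0xaf
epilogue: pop r3=0xfe, sp=0xb0
epilogue: pop r1=0x37, sp=0xb1
prologue pushed ['r1', 'r3', 'r6'] at ['0xb0', '0xaf', '0xae']

MEM = 0xfe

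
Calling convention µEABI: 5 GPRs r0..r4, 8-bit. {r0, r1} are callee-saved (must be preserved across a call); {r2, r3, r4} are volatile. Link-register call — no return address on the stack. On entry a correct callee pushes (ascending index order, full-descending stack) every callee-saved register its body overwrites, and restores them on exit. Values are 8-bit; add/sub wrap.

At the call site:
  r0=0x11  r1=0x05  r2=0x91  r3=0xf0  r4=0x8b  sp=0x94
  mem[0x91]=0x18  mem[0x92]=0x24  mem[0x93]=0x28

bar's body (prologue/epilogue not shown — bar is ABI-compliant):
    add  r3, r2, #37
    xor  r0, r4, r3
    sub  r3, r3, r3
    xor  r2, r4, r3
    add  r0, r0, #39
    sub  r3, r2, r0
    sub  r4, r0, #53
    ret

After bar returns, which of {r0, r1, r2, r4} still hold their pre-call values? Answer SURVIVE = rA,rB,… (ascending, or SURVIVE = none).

prologue: push r0 → mem[0x93]=0x11, sp=0x93
body[0] add  r3, r2, #37 → r3=0xb6
body[1] xor  r0, r4, r3 → r0=0x3d
body[2] sub  r3, r3, r3 → r3=0x00
body[3] xor  r2, r4, r3 → r2=0x8b
body[4] add  r0, r0, #39 → r0=0x64
body[5] sub  r3, r2, r0 → r3=0x27
body[6] sub  r4, r0, #53 → r4=0x2f
epilogue: pop r0=0x11, sp=0x94
r0: callee-saved, written=True
r1: callee-saved, written=False
r2: caller-saved, written=True
r4: caller-saved, written=True

SURVIVE = r0,r1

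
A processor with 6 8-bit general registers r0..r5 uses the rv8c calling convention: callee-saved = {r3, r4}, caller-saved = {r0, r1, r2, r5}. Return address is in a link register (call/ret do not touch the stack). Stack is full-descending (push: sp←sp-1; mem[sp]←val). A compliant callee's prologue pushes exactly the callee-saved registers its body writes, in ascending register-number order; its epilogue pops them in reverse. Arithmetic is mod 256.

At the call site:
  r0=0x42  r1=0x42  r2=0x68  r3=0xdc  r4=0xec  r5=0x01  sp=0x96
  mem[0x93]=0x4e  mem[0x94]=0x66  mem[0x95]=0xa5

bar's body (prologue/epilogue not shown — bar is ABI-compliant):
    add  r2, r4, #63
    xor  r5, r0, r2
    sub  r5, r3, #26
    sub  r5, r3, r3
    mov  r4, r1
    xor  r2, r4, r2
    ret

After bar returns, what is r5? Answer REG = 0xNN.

REG = 0x00

prologue: push r4 → mem[0x95]=0xec, sp=0x95
body[0] add  r2, r4, #63 → r2=0x2b
body[1] xor  r5, r0, r2 → r5=0x69
body[2] sub  r5, r3, #26 → r5=0xc2
body[3] sub  r5, r3, r3 → r5=0x00
body[4] mov  r4, r1 → r4=0x42
body[5] xor  r2, r4, r2 → r2=0x69
epilogue: pop r4=0xec, sp=0x96
r5 is caller-saved → body value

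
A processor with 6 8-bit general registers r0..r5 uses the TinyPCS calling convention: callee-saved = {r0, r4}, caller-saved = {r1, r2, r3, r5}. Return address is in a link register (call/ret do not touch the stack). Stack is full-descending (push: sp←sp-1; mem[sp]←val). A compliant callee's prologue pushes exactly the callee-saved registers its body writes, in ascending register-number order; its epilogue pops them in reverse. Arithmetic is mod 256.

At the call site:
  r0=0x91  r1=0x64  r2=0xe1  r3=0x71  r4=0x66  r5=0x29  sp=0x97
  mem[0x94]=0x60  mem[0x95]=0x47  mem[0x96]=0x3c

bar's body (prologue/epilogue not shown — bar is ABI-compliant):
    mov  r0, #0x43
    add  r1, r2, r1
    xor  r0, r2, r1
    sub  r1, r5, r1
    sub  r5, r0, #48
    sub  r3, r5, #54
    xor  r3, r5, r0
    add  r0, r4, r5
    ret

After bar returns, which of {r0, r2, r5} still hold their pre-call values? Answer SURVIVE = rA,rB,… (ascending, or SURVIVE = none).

SURVIVE = r0,r2

prologue: push r0 -> mem[0x96]=0x91, sp=0x96
body[0] mov  r0, #0x43 -> r0=0x43
body[1] add  r1, r2, r1 -> r1=0x45
body[2] xor  r0, r2, r1 -> r0=0xa4
body[3] sub  r1, r5, r1 -> r1=0xe4
body[4] sub  r5, r0, #48 -> r5=0x74
body[5] sub  r3, r5, #54 -> r3=0x3e
body[6] xor  r3, r5, r0 -> r3=0xd0
body[7] add  r0, r4, r5 -> r0=0xda
epilogue: pop r0=0x91, sp=0x97
r0: callee-saved, written=True
r2: caller-saved, written=False
r5: caller-saved, written=True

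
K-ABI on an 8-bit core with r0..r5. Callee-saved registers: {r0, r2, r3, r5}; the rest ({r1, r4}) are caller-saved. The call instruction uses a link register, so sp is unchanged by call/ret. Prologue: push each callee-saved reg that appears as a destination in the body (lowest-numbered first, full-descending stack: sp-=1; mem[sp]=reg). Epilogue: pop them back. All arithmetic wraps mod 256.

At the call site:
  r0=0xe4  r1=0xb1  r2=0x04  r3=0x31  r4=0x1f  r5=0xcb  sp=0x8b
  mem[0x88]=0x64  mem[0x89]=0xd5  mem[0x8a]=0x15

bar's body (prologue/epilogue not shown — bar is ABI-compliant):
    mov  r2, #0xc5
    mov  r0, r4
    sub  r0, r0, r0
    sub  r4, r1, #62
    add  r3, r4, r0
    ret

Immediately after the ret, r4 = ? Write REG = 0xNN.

prologue: push r0 -> mem[0x8a]=0xe4, sp=0x8a
prologue: push r2 -> mem[0x89]=0x04, sp=0x89
prologue: push r3 -> mem[0x88]=0x31, sp=0x88
body[0] mov  r2, #0xc5 -> r2=0xc5
body[1] mov  r0, r4 -> r0=0x1f
body[2] sub  r0, r0, r0 -> r0=0x00
body[3] sub  r4, r1, #62 -> r4=0x73
body[4] add  r3, r4, r0 -> r3=0x73
epilogue: pop r3=0x31, sp=0x89
epilogue: pop r2=0x04, sp=0x8a
epilogue: pop r0=0xe4, sp=0x8b
r4 is caller-saved -> body value

REG = 0x73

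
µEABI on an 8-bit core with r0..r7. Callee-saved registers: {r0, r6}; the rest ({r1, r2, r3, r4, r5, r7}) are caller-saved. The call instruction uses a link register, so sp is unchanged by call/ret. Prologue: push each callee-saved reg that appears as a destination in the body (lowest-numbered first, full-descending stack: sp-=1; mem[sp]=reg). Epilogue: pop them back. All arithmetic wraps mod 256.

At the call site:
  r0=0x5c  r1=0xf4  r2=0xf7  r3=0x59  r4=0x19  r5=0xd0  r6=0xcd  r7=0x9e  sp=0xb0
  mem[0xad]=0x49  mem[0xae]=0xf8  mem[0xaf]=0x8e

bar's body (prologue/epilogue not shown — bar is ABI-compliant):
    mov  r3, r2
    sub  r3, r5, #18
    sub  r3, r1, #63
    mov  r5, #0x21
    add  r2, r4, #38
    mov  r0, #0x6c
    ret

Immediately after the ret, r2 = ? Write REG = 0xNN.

REG = 0x3f

prologue: push r0 → mem[0xaf]=0x5c, sp=0xaf
body[0] mov  r3, r2 → r3=0xf7
body[1] sub  r3, r5, #18 → r3=0xbe
body[2] sub  r3, r1, #63 → r3=0xb5
body[3] mov  r5, #0x21 → r5=0x21
body[4] add  r2, r4, #38 → r2=0x3f
body[5] mov  r0, #0x6c → r0=0x6c
epilogue: pop r0=0x5c, sp=0xb0
r2 is caller-saved → body value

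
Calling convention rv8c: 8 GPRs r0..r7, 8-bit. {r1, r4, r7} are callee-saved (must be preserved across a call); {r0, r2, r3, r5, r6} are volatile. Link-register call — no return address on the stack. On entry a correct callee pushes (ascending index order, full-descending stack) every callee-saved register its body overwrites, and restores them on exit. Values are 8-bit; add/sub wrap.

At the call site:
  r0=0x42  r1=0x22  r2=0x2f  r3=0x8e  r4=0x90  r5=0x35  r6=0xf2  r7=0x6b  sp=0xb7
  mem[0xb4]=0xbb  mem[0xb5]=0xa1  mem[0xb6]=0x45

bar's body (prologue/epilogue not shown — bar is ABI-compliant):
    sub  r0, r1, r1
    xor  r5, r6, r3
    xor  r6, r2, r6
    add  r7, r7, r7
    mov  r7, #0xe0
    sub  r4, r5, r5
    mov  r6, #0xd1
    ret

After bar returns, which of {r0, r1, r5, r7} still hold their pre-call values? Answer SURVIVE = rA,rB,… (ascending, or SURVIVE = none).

prologue: push r4 → mem[0xb6]=0x90, sp=0xb6
prologue: push r7 → mem[0xb5]=0x6b, sp=0xb5
body[0] sub  r0, r1, r1 → r0=0x00
body[1] xor  r5, r6, r3 → r5=0x7c
body[2] xor  r6, r2, r6 → r6=0xdd
body[3] add  r7, r7, r7 → r7=0xd6
body[4] mov  r7, #0xe0 → r7=0xe0
body[5] sub  r4, r5, r5 → r4=0x00
body[6] mov  r6, #0xd1 → r6=0xd1
epilogue: pop r7=0x6b, sp=0xb6
epilogue: pop r4=0x90, sp=0xb7
r0: caller-saved, written=True
r1: callee-saved, written=False
r5: caller-saved, written=True
r7: callee-saved, written=True

SURVIVE = r1,r7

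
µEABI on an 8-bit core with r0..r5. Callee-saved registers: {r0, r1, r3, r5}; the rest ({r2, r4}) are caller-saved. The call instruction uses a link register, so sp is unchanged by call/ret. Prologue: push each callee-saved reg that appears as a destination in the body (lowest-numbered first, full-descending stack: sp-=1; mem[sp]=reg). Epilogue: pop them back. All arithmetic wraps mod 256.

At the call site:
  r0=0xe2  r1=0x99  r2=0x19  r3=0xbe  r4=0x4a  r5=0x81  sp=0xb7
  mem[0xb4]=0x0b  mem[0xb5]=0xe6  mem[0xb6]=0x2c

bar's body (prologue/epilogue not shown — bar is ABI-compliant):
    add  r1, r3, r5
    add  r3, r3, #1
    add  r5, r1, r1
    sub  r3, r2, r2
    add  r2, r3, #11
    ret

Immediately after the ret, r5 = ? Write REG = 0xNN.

REG = 0x81

prologue: push r1 → mem[0xb6]=0x99, sp=0xb6
prologue: push r3 → mem[0xb5]=0xbe, sp=0xb5
prologue: push r5 → mem[0xb4]=0x81, sp=0xb4
body[0] add  r1, r3, r5 → r1=0x3f
body[1] add  r3, r3, #1 → r3=0xbf
body[2] add  r5, r1, r1 → r5=0x7e
body[3] sub  r3, r2, r2 → r3=0x00
body[4] add  r2, r3, #11 → r2=0x0b
epilogue: pop r5=0x81, sp=0xb5
epilogue: pop r3=0xbe, sp=0xb6
epilogue: pop r1=0x99, sp=0xb7
r5 is callee-saved → restored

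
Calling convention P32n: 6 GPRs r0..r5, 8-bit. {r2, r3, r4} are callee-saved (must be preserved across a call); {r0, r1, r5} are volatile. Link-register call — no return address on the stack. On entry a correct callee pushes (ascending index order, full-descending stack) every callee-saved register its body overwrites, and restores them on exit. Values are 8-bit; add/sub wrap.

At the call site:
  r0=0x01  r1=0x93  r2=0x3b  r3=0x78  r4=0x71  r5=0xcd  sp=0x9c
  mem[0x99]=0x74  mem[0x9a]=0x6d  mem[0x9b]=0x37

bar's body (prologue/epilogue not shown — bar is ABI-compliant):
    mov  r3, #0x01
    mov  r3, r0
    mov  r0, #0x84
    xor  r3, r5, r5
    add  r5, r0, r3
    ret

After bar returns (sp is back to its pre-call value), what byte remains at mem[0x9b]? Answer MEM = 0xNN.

prologue: push r3 → mem[0x9b]=0x78, sp=0x9b
body[0] mov  r3, #0x01 → r3=0x01
body[1] mov  r3, r0 → r3=0x01
body[2] mov  r0, #0x84 → r0=0x84
body[3] xor  r3, r5, r5 → r3=0x00
body[4] add  r5, r0, r3 → r5=0x84
epilogue: pop r3=0x78, sp=0x9c
prologue pushed ['r3'] at ['0x9b']

MEM = 0x78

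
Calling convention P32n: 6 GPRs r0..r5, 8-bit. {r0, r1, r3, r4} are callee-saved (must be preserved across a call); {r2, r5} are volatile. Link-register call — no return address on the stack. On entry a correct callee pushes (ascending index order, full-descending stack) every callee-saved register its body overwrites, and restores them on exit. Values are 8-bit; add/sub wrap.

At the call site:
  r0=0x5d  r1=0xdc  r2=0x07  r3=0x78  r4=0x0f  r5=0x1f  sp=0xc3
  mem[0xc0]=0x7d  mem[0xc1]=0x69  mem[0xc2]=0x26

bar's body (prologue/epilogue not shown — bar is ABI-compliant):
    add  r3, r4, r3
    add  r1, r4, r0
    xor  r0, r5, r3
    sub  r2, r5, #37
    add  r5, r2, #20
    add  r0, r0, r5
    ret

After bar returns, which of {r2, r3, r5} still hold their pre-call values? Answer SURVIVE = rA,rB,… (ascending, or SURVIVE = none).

prologue: push r0 -> mem[0xc2]=0x5d, sp=0xc2
prologue: push r1 -> mem[0xc1]=0xdc, sp=0xc1
prologue: push r3 -> mem[0xc0]=0x78, sp=0xc0
body[0] add  r3, r4, r3 -> r3=0x87
body[1] add  r1, r4, r0 -> r1=0x6c
body[2] xor  r0, r5, r3 -> r0=0x98
body[3] sub  r2, r5, #37 -> r2=0xfa
body[4] add  r5, r2, #20 -> r5=0x0e
body[5] add  r0, r0, r5 -> r0=0xa6
epilogue: pop r3=0x78, sp=0xc1
epilogue: pop r1=0xdc, sp=0xc2
epilogue: pop r0=0x5d, sp=0xc3
r2: caller-saved, written=True
r3: callee-saved, written=True
r5: caller-saved, written=True

SURVIVE = r3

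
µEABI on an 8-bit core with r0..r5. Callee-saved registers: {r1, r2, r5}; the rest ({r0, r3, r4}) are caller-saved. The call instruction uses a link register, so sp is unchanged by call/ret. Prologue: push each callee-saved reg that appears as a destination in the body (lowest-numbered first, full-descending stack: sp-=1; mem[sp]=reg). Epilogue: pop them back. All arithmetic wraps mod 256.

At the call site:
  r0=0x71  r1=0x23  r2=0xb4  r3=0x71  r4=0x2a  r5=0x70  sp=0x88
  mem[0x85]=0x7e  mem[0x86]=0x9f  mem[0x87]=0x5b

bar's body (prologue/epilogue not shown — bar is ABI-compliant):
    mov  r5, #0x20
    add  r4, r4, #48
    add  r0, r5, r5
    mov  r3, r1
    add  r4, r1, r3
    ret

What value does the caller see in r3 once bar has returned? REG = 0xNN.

REG = 0x23

prologue: push r5 → mem[0x87]=0x70, sp=0x87
body[0] mov  r5, #0x20 → r5=0x20
body[1] add  r4, r4, #48 → r4=0x5a
body[2] add  r0, r5, r5 → r0=0x40
body[3] mov  r3, r1 → r3=0x23
body[4] add  r4, r1, r3 → r4=0x46
epilogue: pop r5=0x70, sp=0x88
r3 is caller-saved → body value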